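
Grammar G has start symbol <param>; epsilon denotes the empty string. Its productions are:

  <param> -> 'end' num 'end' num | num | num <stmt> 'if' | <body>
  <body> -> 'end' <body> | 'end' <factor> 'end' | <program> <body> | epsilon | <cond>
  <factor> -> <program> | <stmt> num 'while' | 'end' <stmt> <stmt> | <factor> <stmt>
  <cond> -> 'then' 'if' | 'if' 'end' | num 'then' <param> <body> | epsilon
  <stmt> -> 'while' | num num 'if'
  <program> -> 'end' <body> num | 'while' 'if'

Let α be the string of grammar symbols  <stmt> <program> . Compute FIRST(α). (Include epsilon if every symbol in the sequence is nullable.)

{ 'while', num }

Add FIRST(<stmt>) = { 'while', num }; <stmt> is not nullable, stop.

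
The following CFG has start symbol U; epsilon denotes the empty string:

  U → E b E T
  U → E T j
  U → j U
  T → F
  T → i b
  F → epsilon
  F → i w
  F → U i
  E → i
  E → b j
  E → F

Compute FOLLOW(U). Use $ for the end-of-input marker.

{ $, i }

U is the start symbol, so $ ∈ FOLLOW(U).
In U → j U: U is at the end, add FOLLOW(U) = { $, i }.
In F → U i: add FIRST(i) = { i }.
Union: FOLLOW(U) = { $, i }.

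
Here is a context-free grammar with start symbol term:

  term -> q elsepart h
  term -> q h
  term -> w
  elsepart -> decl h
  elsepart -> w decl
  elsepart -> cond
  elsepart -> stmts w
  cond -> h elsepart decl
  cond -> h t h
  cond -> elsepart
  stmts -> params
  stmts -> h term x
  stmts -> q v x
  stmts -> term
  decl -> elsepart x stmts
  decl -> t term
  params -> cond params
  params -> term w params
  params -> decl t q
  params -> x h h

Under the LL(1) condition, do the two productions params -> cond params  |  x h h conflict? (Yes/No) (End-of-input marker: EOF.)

FIRST(cond params) = { h, q, t, w, x } and FIRST(x h h) = { x }.
Both contain x, so the two alternatives are not disjoint — LL(1) conflict.

Yes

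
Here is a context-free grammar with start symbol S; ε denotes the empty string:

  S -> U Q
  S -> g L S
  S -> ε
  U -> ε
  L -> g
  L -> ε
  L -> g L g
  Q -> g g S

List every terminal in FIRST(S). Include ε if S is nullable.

{ g, ε }

From S -> U Q: U nullable, take FIRST(U) ∪ FIRST(Q) = { g }.
S -> g L S contributes {g}.
S -> ε contributes ε.
Union: FIRST(S) = { g, ε }.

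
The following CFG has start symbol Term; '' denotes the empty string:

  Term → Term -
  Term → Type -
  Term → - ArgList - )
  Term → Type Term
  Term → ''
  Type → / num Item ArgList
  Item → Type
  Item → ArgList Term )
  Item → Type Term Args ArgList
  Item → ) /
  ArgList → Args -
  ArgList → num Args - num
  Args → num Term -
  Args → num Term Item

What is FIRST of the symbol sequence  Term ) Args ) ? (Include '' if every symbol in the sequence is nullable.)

Add FIRST(Term)\{''} = { -, / }; Term is nullable, continue.
) is a terminal; add {)} and stop.

{ ), -, / }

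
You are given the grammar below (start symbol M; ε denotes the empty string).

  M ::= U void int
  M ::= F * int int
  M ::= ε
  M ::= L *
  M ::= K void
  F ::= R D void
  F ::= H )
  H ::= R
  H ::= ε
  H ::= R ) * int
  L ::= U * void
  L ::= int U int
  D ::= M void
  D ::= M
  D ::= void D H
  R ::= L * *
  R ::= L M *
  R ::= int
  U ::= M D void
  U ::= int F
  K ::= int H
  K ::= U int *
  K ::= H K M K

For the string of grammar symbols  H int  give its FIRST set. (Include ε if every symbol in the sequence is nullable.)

Add FIRST(H)\{ε} = { ), int, void }; H is nullable, continue.
int is a terminal; add {int} and stop.

{ ), int, void }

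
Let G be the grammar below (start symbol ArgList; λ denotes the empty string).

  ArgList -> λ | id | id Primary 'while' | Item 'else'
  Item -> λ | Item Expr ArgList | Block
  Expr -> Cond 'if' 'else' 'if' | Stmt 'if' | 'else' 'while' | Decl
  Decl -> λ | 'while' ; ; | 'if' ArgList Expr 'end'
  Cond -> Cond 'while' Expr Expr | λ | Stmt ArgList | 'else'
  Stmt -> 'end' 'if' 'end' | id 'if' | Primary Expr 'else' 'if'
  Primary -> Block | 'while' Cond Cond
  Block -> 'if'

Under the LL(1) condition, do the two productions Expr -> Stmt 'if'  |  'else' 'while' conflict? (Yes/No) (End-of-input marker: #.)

FIRST(Stmt 'if') = { 'end', 'if', 'while', id } and FIRST('else' 'while') = { 'else' }.
The FIRST sets are disjoint and neither alternative is nullable — no conflict.

No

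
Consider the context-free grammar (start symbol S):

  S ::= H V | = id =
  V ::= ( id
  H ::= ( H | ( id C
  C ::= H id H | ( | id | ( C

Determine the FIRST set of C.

From C ::= H id H: add FIRST(H) = { ( }.
C ::= ( contributes {(}.
C ::= id contributes {id}.
C ::= ( C contributes {(}.
Union: FIRST(C) = { (, id }.

{ (, id }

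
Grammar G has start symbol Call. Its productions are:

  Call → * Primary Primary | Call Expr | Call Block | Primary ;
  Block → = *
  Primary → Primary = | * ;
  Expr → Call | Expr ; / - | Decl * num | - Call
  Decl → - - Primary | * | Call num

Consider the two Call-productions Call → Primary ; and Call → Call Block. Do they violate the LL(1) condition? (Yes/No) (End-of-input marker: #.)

Yes

FIRST(Primary ;) = { * } and FIRST(Call Block) = { * }.
Both contain *, so the two alternatives are not disjoint — LL(1) conflict.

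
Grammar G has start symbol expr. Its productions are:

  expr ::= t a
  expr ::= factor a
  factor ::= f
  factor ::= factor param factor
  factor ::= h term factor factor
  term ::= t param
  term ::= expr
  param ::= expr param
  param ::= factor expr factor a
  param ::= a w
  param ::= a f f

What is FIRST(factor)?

{ f, h }

factor ::= f contributes {f}.
From factor ::= factor param factor: add FIRST(factor) = { f, h }.
factor ::= h term factor factor contributes {h}.
Union: FIRST(factor) = { f, h }.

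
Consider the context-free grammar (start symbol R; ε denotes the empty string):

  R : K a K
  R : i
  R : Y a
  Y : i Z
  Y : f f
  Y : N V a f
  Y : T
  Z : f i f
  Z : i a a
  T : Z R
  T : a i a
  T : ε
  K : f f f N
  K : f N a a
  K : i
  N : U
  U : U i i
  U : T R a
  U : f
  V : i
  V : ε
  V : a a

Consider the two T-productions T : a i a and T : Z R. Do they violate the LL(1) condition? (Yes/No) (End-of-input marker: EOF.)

FIRST(a i a) = { a } and FIRST(Z R) = { f, i }.
The FIRST sets are disjoint and neither alternative is nullable — no conflict.

No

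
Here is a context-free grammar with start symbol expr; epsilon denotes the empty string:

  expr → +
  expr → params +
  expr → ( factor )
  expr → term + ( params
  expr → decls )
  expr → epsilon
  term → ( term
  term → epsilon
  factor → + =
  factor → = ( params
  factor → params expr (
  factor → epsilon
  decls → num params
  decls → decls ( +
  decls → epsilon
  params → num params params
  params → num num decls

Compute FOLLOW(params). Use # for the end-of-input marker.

In expr → params +: add FIRST(+) = { + }.
In expr → term + ( params: params is at the end, add FOLLOW(expr) = { #, ( }.
In factor → = ( params: params is at the end, add FOLLOW(factor) = { ) }.
In factor → params expr (: add FIRST(expr () = { (, ), +, num }.
In decls → num params: params is at the end, add FOLLOW(decls) = { #, (, ), +, num }.
In params → num params params: add FIRST(params) = { num }.
In params → num params params: params is at the end, add FOLLOW(params) = { #, (, ), +, num }.
Union: FOLLOW(params) = { #, (, ), +, num }.

{ #, (, ), +, num }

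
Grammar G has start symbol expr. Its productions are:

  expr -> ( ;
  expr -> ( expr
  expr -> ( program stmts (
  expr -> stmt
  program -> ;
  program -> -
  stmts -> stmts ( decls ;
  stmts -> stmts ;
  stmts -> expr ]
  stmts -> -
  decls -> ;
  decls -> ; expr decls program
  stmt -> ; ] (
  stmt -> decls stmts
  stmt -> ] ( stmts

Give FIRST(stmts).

From stmts -> stmts ( decls ;: add FIRST(stmts) = { (, -, ;, ] }.
From stmts -> stmts ;: add FIRST(stmts) = { (, -, ;, ] }.
From stmts -> expr ]: add FIRST(expr) = { (, ;, ] }.
stmts -> - contributes {-}.
Union: FIRST(stmts) = { (, -, ;, ] }.

{ (, -, ;, ] }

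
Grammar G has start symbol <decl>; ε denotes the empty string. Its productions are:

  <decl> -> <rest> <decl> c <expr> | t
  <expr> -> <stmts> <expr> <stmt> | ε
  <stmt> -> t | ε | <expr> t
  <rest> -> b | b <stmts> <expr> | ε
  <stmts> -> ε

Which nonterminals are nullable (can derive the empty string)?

{ <expr>, <rest>, <stmt>, <stmts> }

Directly nullable (have an ε-production): <expr>, <stmt>, <rest>, <stmts>.
No other nonterminal has a production whose RHS symbols are all nullable.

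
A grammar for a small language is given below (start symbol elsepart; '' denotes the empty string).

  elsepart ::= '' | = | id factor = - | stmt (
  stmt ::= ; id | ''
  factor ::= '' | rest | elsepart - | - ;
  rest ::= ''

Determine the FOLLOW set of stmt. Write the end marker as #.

In elsepart ::= stmt (: add FIRST(() = { ( }.
Union: FOLLOW(stmt) = { ( }.

{ ( }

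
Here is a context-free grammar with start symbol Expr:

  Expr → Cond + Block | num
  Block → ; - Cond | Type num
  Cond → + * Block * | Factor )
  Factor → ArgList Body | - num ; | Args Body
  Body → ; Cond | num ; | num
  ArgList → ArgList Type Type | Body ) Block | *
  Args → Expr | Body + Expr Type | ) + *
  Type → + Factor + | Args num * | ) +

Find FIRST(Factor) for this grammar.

{ ), *, +, -, ;, num }

From Factor → ArgList Body: add FIRST(ArgList) = { *, ;, num }.
Factor → - num ; contributes {-}.
From Factor → Args Body: add FIRST(Args) = { ), *, +, -, ;, num }.
Union: FIRST(Factor) = { ), *, +, -, ;, num }.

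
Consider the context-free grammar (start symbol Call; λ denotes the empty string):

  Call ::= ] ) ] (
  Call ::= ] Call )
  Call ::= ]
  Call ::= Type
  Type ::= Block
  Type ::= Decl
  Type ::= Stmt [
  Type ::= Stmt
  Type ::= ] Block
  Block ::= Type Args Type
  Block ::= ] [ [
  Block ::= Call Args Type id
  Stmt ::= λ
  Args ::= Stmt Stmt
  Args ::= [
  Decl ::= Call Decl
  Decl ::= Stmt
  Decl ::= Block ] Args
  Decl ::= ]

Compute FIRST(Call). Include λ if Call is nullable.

{ [, ], id, λ }

Call ::= ] ) ] ( contributes {]}.
Call ::= ] Call ) contributes {]}.
Call ::= ] contributes {]}.
From Call ::= Type: add FIRST(Type) = { [, ], id, λ } (including λ since Type is nullable).
Union: FIRST(Call) = { [, ], id, λ }.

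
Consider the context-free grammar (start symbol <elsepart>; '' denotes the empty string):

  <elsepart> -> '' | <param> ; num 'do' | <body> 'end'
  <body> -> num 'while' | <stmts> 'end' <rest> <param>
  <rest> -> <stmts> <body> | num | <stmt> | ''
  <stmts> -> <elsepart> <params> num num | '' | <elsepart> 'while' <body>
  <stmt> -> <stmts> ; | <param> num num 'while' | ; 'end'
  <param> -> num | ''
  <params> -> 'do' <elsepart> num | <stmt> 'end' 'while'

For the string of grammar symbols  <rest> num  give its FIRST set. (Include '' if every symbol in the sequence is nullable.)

{ 'do', 'end', 'while', ;, num }

Add FIRST(<rest>)\{''} = { 'do', 'end', 'while', ;, num }; <rest> is nullable, continue.
num is a terminal; add {num} and stop.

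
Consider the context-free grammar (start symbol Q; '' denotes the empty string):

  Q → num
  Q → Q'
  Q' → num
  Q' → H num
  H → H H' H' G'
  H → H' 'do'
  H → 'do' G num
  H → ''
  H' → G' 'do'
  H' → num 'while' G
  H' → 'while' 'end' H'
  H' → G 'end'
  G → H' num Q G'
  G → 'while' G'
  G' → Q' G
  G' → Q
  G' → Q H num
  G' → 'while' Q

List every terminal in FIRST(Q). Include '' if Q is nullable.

Q → num contributes {num}.
From Q → Q': add FIRST(Q') = { 'do', 'while', num }.
Union: FIRST(Q) = { 'do', 'while', num }.

{ 'do', 'while', num }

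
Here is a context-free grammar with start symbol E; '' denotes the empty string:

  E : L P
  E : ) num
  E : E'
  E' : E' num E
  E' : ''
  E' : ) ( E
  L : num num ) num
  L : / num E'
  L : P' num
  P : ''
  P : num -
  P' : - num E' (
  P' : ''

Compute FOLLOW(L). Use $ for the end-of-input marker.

In E : L P: add FIRST(P)\{''} = { num }.
  Since P is nullable, also add FOLLOW(E) = { $, (, num }.
Union: FOLLOW(L) = { $, (, num }.

{ $, (, num }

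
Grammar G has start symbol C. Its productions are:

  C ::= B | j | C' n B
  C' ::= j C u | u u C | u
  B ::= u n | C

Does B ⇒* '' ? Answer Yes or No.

No nonterminal in this grammar is nullable.
No production of B has an RHS whose symbols are all nullable, so B is not nullable.

No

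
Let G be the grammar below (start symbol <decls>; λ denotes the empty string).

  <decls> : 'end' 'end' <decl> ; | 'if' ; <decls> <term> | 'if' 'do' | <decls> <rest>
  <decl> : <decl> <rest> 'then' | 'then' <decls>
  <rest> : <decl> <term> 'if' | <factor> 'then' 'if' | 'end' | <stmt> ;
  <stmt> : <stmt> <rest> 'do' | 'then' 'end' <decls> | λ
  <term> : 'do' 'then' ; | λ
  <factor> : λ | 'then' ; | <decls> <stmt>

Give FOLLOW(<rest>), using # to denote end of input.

In <decls> : <decls> <rest>: <rest> is at the end, add FOLLOW(<decls>) = { #, 'do', 'end', 'if', 'then', ; }.
In <decl> : <decl> <rest> 'then': add FIRST('then') = { 'then' }.
In <stmt> : <stmt> <rest> 'do': add FIRST('do') = { 'do' }.
Union: FOLLOW(<rest>) = { #, 'do', 'end', 'if', 'then', ; }.

{ #, 'do', 'end', 'if', 'then', ; }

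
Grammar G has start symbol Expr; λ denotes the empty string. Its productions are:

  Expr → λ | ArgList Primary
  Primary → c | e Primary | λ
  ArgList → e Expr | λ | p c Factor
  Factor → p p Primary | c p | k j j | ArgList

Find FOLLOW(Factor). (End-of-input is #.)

In ArgList → p c Factor: Factor is at the end, add FOLLOW(ArgList) = { #, c, e }.
Union: FOLLOW(Factor) = { #, c, e }.

{ #, c, e }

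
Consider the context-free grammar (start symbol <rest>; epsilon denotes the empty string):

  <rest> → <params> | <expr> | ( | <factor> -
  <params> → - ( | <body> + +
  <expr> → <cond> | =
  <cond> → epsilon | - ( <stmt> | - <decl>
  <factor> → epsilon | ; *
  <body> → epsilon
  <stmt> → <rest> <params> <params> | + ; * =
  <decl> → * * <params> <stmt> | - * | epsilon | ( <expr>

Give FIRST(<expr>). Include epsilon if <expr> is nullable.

From <expr> → <cond>: add FIRST(<cond>) = { -, epsilon } (including epsilon since <cond> is nullable).
<expr> → = contributes {=}.
Union: FIRST(<expr>) = { -, =, epsilon }.

{ -, =, epsilon }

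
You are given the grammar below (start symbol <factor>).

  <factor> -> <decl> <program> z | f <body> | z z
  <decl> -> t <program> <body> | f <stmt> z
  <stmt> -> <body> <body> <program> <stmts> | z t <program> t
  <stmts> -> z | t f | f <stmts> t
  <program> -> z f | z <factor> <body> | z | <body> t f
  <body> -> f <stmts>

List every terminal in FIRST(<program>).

<program> -> z f contributes {z}.
<program> -> z <factor> <body> contributes {z}.
<program> -> z contributes {z}.
From <program> -> <body> t f: add FIRST(<body>) = { f }.
Union: FIRST(<program>) = { f, z }.

{ f, z }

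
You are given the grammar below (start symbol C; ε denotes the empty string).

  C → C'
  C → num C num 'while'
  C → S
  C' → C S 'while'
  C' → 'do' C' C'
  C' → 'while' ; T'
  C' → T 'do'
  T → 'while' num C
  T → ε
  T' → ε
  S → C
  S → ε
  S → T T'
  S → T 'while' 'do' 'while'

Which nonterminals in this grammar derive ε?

{ C, S, T, T' }

Directly nullable (have an ε-production): T, T', S.
C → S with every symbol nullable, so C is nullable.
No other nonterminal has a production whose RHS symbols are all nullable.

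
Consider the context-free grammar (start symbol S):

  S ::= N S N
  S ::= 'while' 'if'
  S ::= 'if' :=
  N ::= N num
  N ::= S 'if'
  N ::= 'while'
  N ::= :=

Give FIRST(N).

{ 'if', 'while', := }

From N ::= N num: add FIRST(N) = { 'if', 'while', := }.
From N ::= S 'if': add FIRST(S) = { 'if', 'while', := }.
N ::= 'while' contributes {'while'}.
N ::= := contributes {:=}.
Union: FIRST(N) = { 'if', 'while', := }.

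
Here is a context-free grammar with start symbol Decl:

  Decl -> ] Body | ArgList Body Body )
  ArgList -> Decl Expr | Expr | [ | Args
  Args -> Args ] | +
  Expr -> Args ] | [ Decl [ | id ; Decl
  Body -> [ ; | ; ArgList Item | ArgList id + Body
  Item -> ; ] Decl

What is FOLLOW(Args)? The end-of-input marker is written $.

In ArgList -> Args: Args is at the end, add FOLLOW(ArgList) = { +, ;, [, ], id }.
In Args -> Args ]: add FIRST(]) = { ] }.
In Expr -> Args ]: add FIRST(]) = { ] }.
Union: FOLLOW(Args) = { +, ;, [, ], id }.

{ +, ;, [, ], id }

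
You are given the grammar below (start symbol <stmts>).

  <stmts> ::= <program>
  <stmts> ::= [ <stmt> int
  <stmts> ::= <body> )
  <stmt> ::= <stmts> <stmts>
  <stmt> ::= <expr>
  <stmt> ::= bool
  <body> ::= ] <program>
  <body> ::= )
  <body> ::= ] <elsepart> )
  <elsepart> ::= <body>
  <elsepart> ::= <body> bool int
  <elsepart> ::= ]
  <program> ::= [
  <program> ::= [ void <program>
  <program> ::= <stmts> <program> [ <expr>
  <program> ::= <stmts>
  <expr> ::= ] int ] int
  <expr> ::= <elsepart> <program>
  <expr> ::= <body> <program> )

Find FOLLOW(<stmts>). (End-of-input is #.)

<stmts> is the start symbol, so # ∈ FOLLOW(<stmts>).
In <stmt> ::= <stmts> <stmts>: add FIRST(<stmts>) = { ), [, ] }.
In <stmt> ::= <stmts> <stmts>: <stmts> is at the end, add FOLLOW(<stmt>) = { int }.
In <program> ::= <stmts> <program> [ <expr>: add FIRST(<program> [ <expr>) = { ), [, ] }.
In <program> ::= <stmts>: <stmts> is at the end, add FOLLOW(<program>) = { #, ), [, ], bool, int }.
Union: FOLLOW(<stmts>) = { #, ), [, ], bool, int }.

{ #, ), [, ], bool, int }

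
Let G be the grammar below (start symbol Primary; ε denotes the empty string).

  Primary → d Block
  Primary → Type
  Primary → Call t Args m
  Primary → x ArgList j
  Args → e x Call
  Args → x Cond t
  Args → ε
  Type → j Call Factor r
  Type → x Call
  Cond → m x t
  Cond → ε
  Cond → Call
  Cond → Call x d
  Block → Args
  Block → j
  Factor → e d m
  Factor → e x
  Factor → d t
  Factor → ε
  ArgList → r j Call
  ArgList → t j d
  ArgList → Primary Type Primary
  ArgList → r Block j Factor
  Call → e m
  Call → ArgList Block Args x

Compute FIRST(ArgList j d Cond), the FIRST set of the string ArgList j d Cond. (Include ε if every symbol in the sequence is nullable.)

{ d, e, j, r, t, x }

Add FIRST(ArgList) = { d, e, j, r, t, x }; ArgList is not nullable, stop.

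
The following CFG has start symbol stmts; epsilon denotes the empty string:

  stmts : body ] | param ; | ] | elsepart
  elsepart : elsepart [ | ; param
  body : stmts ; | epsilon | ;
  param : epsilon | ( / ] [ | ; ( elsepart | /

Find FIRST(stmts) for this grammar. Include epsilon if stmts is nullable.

From stmts : body ]: body nullable, take FIRST(body) ∪ {]} = { (, /, ;, ] }.
From stmts : param ;: param nullable, take FIRST(param) ∪ {;} = { (, /, ; }.
stmts : ] contributes {]}.
From stmts : elsepart: add FIRST(elsepart) = { ; }.
Union: FIRST(stmts) = { (, /, ;, ] }.

{ (, /, ;, ] }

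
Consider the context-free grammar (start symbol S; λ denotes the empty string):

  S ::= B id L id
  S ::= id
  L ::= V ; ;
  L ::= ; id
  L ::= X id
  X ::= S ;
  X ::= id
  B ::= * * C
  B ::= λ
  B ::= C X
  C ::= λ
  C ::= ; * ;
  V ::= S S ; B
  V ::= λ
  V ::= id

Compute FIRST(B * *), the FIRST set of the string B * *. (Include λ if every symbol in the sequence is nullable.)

Add FIRST(B)\{λ} = { *, ;, id }; B is nullable, continue.
* is a terminal; add {*} and stop.

{ *, ;, id }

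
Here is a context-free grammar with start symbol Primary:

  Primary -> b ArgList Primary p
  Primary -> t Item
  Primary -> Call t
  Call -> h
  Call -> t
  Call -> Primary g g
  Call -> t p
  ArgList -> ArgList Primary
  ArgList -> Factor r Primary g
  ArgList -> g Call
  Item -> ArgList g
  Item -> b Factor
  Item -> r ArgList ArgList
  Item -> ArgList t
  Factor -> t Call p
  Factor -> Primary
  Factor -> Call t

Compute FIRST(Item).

{ b, g, h, r, t }

From Item -> ArgList g: add FIRST(ArgList) = { b, g, h, t }.
Item -> b Factor contributes {b}.
Item -> r ArgList ArgList contributes {r}.
From Item -> ArgList t: add FIRST(ArgList) = { b, g, h, t }.
Union: FIRST(Item) = { b, g, h, r, t }.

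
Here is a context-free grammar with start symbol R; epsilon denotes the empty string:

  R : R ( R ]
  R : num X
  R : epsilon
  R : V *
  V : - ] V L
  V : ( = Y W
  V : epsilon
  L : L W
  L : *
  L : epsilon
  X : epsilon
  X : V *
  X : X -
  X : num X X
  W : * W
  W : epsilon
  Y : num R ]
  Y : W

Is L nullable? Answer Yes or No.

Yes

L has an epsilon-production, so L ⇒ epsilon.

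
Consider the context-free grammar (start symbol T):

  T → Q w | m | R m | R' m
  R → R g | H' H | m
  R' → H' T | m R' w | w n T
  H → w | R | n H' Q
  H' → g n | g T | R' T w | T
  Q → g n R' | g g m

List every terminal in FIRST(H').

H' → g n contributes {g}.
H' → g T contributes {g}.
From H' → R' T w: add FIRST(R') = { g, m, w }.
From H' → T: add FIRST(T) = { g, m, w }.
Union: FIRST(H') = { g, m, w }.

{ g, m, w }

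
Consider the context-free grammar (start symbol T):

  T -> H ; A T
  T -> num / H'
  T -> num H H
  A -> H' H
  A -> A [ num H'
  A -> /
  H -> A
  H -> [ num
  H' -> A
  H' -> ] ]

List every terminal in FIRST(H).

From H -> A: add FIRST(A) = { /, ] }.
H -> [ num contributes {[}.
Union: FIRST(H) = { /, [, ] }.

{ /, [, ] }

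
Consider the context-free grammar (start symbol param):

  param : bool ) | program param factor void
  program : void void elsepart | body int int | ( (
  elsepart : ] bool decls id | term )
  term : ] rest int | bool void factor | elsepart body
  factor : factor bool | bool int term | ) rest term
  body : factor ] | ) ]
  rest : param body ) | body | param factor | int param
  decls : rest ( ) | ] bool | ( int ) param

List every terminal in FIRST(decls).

From decls : rest ( ): add FIRST(rest) = { (, ), bool, int, void }.
decls : ] bool contributes {]}.
decls : ( int ) param contributes {(}.
Union: FIRST(decls) = { (, ), ], bool, int, void }.

{ (, ), ], bool, int, void }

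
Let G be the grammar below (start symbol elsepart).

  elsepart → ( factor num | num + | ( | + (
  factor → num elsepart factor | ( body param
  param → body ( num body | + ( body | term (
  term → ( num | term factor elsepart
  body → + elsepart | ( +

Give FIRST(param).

From param → body ( num body: add FIRST(body) = { (, + }.
param → + ( body contributes {+}.
From param → term (: add FIRST(term) = { ( }.
Union: FIRST(param) = { (, + }.

{ (, + }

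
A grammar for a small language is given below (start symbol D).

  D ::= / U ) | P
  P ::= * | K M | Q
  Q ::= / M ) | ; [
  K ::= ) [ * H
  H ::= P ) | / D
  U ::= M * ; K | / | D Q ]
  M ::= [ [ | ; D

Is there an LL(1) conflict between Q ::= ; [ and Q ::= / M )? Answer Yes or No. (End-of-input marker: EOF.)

FIRST(; [) = { ; } and FIRST(/ M )) = { / }.
The FIRST sets are disjoint and neither alternative is nullable — no conflict.

No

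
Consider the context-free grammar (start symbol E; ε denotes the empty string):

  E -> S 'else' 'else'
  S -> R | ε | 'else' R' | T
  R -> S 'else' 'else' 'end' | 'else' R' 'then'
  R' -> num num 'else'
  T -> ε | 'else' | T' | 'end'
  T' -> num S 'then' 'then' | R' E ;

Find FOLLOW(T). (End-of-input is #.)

{ 'else', 'then' }

In S -> T: T is at the end, add FOLLOW(S) = { 'else', 'then' }.
Union: FOLLOW(T) = { 'else', 'then' }.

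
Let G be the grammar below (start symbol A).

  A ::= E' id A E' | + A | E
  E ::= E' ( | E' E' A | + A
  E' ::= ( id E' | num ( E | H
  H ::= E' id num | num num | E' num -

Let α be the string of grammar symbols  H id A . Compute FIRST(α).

Add FIRST(H) = { (, num }; H is not nullable, stop.

{ (, num }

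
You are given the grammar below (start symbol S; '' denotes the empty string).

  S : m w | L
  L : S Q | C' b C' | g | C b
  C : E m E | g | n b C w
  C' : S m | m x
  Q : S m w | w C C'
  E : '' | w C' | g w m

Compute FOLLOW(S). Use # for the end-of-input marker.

S is the start symbol, so # ∈ FOLLOW(S).
In L : S Q: add FIRST(Q) = { g, m, n, w }.
In C' : S m: add FIRST(m) = { m }.
In Q : S m w: add FIRST(m w) = { m }.
Union: FOLLOW(S) = { #, g, m, n, w }.

{ #, g, m, n, w }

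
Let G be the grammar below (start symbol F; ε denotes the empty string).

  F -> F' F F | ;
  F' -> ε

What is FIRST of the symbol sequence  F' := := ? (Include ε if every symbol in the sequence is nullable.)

{ := }

Add FIRST(F')\{ε} = {  }; F' is nullable, continue.
:= is a terminal; add {:=} and stop.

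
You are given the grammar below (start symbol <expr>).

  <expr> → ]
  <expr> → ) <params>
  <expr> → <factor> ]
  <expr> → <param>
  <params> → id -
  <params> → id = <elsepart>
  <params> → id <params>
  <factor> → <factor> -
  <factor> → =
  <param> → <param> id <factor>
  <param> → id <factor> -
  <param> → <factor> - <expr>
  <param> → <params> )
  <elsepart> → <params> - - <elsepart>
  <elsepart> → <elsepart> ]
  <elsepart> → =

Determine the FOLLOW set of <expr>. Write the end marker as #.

{ #, id }

<expr> is the start symbol, so # ∈ FOLLOW(<expr>).
In <param> → <factor> - <expr>: <expr> is at the end, add FOLLOW(<param>) = { #, id }.
Union: FOLLOW(<expr>) = { #, id }.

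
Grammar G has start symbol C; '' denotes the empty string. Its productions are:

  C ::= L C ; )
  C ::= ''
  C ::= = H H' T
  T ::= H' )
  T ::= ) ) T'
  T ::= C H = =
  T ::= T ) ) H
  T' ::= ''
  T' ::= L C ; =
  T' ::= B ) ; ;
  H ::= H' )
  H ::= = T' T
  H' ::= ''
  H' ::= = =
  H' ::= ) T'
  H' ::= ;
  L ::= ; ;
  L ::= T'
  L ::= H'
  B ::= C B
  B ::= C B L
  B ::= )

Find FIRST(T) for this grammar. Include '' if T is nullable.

{ ), ;, = }

From T ::= H' ): H' nullable, take FIRST(H') ∪ {)} = { ), ;, = }.
T ::= ) ) T' contributes {)}.
From T ::= C H = =: C nullable, take FIRST(C) ∪ FIRST(H) = { ), ;, = }.
From T ::= T ) ) H: add FIRST(T) = { ), ;, = }.
Union: FIRST(T) = { ), ;, = }.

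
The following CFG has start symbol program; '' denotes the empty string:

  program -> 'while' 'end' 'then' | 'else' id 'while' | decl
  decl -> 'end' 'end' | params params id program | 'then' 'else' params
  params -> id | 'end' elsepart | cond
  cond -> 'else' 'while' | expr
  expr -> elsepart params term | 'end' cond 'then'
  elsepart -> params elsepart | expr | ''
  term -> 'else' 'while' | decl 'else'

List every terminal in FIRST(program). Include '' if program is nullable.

{ 'else', 'end', 'then', 'while', id }

program -> 'while' 'end' 'then' contributes {'while'}.
program -> 'else' id 'while' contributes {'else'}.
From program -> decl: add FIRST(decl) = { 'else', 'end', 'then', id }.
Union: FIRST(program) = { 'else', 'end', 'then', 'while', id }.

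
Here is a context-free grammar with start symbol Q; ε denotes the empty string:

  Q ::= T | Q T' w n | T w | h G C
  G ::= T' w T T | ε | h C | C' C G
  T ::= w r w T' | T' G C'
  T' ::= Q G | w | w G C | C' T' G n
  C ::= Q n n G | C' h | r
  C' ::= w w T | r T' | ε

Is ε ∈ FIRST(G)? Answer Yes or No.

Yes

G has an ε-production, so G ⇒ ε.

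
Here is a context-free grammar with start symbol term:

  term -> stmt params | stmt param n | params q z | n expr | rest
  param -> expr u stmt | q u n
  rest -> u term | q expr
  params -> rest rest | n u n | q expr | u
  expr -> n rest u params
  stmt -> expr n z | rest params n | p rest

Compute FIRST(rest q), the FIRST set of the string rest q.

Add FIRST(rest) = { q, u }; rest is not nullable, stop.

{ q, u }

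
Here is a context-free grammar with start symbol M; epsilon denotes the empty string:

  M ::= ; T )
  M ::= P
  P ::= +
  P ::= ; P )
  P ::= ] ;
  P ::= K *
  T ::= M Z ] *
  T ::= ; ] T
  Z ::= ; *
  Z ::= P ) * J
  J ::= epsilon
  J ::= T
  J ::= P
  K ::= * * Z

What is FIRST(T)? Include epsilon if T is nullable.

From T ::= M Z ] *: add FIRST(M) = { *, +, ;, ] }.
T ::= ; ] T contributes {;}.
Union: FIRST(T) = { *, +, ;, ] }.

{ *, +, ;, ] }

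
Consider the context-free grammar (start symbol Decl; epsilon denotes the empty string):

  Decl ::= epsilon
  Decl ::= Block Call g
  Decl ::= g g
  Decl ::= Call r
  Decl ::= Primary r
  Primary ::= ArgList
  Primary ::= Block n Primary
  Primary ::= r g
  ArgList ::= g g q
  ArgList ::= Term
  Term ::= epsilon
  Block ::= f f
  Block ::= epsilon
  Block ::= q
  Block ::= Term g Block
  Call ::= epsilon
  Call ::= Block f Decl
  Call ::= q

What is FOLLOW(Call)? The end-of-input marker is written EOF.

{ g, r }

In Decl ::= Block Call g: add FIRST(g) = { g }.
In Decl ::= Call r: add FIRST(r) = { r }.
Union: FOLLOW(Call) = { g, r }.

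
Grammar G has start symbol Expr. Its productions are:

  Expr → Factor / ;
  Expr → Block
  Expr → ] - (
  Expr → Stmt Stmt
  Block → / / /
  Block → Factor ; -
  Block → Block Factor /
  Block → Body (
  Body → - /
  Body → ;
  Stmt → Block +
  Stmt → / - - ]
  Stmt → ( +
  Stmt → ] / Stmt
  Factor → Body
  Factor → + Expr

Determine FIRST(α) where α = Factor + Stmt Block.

{ +, -, ; }

Add FIRST(Factor) = { +, -, ; }; Factor is not nullable, stop.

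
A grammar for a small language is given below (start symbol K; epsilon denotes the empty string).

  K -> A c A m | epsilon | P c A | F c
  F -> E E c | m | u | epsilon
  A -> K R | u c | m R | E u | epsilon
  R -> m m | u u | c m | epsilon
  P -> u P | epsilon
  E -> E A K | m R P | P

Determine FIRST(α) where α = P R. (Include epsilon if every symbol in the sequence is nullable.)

{ c, m, u, epsilon }

Add FIRST(P)\{epsilon} = { u }; P is nullable, continue.
Add FIRST(R)\{epsilon} = { c, m, u }; R is nullable, continue.
Every symbol is nullable, so include epsilon.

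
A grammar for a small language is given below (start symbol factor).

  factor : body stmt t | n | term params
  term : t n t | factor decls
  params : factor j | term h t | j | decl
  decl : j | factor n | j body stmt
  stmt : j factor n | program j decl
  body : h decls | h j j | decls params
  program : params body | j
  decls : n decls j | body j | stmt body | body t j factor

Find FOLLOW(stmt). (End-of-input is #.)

In factor : body stmt t: add FIRST(t) = { t }.
In decl : j body stmt: stmt is at the end, add FOLLOW(decl) = { #, h, j, n, t }.
In decls : stmt body: add FIRST(body) = { h, j, n, t }.
Union: FOLLOW(stmt) = { #, h, j, n, t }.

{ #, h, j, n, t }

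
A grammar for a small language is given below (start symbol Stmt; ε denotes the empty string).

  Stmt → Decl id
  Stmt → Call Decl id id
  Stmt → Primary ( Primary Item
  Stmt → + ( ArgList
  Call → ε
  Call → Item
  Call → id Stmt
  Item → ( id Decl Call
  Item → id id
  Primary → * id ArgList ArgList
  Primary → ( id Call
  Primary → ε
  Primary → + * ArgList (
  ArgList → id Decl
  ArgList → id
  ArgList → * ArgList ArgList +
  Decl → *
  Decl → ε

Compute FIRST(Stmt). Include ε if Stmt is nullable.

{ (, *, +, id }

From Stmt → Decl id: Decl nullable, take FIRST(Decl) ∪ {id} = { *, id }.
From Stmt → Call Decl id id: Call, Decl nullable, take FIRST(Call) ∪ FIRST(Decl) ∪ {id} = { (, *, id }.
From Stmt → Primary ( Primary Item: Primary nullable, take FIRST(Primary) ∪ {(} = { (, *, + }.
Stmt → + ( ArgList contributes {+}.
Union: FIRST(Stmt) = { (, *, +, id }.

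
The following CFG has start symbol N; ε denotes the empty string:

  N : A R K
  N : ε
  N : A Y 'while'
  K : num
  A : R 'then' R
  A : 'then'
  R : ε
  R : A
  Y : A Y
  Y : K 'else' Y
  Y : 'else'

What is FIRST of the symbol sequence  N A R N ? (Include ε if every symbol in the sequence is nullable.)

{ 'then' }

Add FIRST(N)\{ε} = { 'then' }; N is nullable, continue.
Add FIRST(A) = { 'then' }; A is not nullable, stop.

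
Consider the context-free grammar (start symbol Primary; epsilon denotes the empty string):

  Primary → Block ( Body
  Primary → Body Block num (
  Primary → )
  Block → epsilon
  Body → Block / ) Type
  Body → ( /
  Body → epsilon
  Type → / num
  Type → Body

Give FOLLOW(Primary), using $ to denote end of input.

Primary is the start symbol, so $ ∈ FOLLOW(Primary).
Union: FOLLOW(Primary) = { $ }.

{ $ }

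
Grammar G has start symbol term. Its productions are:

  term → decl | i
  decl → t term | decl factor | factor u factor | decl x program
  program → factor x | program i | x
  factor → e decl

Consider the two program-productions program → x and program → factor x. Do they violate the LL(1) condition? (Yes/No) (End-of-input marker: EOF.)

FIRST(x) = { x } and FIRST(factor x) = { e }.
The FIRST sets are disjoint and neither alternative is nullable — no conflict.

No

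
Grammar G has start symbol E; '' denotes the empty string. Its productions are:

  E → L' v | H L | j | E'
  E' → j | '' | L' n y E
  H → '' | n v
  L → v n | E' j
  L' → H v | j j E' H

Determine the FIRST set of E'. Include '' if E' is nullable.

{ j, n, v, '' }

E' → j contributes {j}.
E' → '' contributes ''.
From E' → L' n y E: add FIRST(L') = { j, n, v }.
Union: FIRST(E') = { j, n, v, '' }.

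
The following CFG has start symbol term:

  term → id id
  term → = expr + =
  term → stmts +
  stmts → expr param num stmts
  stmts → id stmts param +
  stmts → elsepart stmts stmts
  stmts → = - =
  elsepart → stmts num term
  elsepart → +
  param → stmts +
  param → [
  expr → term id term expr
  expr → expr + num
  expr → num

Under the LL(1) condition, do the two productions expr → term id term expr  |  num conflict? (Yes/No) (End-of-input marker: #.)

FIRST(term id term expr) = { +, =, id, num } and FIRST(num) = { num }.
Both contain num, so the two alternatives are not disjoint — LL(1) conflict.

Yes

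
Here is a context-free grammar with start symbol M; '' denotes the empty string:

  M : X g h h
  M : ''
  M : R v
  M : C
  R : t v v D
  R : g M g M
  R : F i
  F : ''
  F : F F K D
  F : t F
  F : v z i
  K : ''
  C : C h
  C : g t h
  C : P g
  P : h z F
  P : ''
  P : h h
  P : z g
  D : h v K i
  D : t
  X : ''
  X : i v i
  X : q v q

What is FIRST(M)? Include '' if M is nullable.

{ g, h, i, q, t, v, z, '' }

From M : X g h h: X nullable, take FIRST(X) ∪ {g} = { g, i, q }.
M : '' contributes ''.
From M : R v: add FIRST(R) = { g, h, i, t, v }.
From M : C: add FIRST(C) = { g, h, z }.
Union: FIRST(M) = { g, h, i, q, t, v, z, '' }.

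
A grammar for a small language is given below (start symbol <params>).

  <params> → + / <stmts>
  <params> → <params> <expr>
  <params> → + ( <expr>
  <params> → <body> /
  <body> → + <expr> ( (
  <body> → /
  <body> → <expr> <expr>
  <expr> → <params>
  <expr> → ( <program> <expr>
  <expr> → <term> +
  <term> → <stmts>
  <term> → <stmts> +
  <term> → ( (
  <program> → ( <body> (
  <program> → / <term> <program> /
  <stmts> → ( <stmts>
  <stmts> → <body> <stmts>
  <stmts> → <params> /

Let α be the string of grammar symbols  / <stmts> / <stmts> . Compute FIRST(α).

{ / }

/ is a terminal; add {/} and stop.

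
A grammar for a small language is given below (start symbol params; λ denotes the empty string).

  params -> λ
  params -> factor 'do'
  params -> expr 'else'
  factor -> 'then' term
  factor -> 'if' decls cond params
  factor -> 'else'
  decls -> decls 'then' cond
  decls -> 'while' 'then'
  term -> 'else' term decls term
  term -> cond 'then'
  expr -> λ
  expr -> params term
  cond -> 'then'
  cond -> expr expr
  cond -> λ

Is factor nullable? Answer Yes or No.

Nullable nonterminals: cond, expr, params.
No production of factor has an RHS whose symbols are all nullable, so factor is not nullable.

No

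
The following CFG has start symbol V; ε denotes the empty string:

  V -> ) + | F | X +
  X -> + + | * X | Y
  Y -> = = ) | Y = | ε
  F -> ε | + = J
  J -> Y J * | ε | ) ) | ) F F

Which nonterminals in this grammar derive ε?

{ F, J, V, X, Y }

Directly nullable (have an ε-production): Y, F, J.
X -> Y with every symbol nullable, so X is nullable.
V -> F with every symbol nullable, so V is nullable.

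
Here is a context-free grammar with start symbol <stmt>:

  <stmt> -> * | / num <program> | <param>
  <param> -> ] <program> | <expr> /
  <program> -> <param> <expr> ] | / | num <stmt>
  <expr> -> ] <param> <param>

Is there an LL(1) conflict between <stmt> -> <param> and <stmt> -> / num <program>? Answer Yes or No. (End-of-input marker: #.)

No

FIRST(<param>) = { ] } and FIRST(/ num <program>) = { / }.
The FIRST sets are disjoint and neither alternative is nullable — no conflict.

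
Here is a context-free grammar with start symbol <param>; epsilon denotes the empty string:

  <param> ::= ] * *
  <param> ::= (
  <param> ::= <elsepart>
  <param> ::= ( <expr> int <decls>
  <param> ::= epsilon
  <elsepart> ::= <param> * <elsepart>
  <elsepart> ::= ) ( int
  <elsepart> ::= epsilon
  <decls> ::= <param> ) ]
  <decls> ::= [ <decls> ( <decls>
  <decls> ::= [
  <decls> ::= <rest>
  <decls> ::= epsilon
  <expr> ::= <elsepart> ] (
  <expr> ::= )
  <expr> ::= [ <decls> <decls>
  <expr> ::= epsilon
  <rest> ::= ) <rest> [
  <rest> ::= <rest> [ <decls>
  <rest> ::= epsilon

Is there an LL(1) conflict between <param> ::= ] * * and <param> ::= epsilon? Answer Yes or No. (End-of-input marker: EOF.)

No

FIRST(] * *) = { ] } and FIRST(epsilon) = { epsilon }.
The second is nullable but FOLLOW(<param>) = { EOF, ), * } is disjoint from FIRST of the first.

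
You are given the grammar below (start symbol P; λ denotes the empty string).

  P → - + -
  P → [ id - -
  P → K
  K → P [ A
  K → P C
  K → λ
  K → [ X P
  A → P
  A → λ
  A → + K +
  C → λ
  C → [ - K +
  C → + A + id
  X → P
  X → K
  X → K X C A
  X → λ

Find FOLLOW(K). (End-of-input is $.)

{ $, +, -, [ }

In P → K: K is at the end, add FOLLOW(P) = { $, +, -, [ }.
In A → + K +: add FIRST(+) = { + }.
In C → [ - K +: add FIRST(+) = { + }.
In X → K: K is at the end, add FOLLOW(X) = { $, +, -, [ }.
In X → K X C A: add FIRST(X C A)\{λ} = { +, -, [ }.
  Since X C A is nullable, also add FOLLOW(X) = { $, +, -, [ }.
Union: FOLLOW(K) = { $, +, -, [ }.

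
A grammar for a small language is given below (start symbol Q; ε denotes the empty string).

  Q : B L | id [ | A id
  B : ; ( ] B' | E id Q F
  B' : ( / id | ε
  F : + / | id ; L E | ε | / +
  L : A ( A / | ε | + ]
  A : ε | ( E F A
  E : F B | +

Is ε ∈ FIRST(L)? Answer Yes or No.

L has an ε-production, so L ⇒ ε.

Yes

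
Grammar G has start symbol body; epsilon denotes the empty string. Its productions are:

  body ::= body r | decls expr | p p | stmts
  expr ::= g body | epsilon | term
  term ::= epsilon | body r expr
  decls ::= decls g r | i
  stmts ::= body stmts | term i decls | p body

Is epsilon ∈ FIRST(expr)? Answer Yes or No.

expr has an epsilon-production, so expr ⇒ epsilon.

Yes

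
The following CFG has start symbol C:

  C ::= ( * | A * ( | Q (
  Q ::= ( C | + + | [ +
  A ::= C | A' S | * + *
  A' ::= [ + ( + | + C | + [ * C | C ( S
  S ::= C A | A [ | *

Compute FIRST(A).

From A ::= C: add FIRST(C) = { (, *, +, [ }.
From A ::= A' S: add FIRST(A') = { (, *, +, [ }.
A ::= * + * contributes {*}.
Union: FIRST(A) = { (, *, +, [ }.

{ (, *, +, [ }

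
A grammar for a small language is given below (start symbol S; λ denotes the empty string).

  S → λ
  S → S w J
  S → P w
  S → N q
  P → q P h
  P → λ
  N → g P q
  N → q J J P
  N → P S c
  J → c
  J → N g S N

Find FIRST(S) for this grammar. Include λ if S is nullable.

S → λ contributes λ.
From S → S w J: S nullable, take FIRST(S) ∪ {w} = { c, g, q, w }.
From S → P w: P nullable, take FIRST(P) ∪ {w} = { q, w }.
From S → N q: add FIRST(N) = { c, g, q, w }.
Union: FIRST(S) = { c, g, q, w, λ }.

{ c, g, q, w, λ }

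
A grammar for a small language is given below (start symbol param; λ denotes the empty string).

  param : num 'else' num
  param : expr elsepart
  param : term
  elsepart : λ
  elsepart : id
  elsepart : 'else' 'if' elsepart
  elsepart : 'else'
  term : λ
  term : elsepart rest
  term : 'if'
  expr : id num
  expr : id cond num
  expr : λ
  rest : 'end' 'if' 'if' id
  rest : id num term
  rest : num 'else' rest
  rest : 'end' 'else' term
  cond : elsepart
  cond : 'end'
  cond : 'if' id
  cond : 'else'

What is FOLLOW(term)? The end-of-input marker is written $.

{ $ }

In param : term: term is at the end, add FOLLOW(param) = { $ }.
In rest : id num term: term is at the end, add FOLLOW(rest) = { $ }.
In rest : 'end' 'else' term: term is at the end, add FOLLOW(rest) = { $ }.
Union: FOLLOW(term) = { $ }.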